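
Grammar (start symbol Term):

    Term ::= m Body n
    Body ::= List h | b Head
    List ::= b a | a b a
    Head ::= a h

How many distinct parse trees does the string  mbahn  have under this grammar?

2

Parse trees for mbahn:
  [Term m [Body [List b a] h] n]
  [Term m [Body b [Head a h]] n]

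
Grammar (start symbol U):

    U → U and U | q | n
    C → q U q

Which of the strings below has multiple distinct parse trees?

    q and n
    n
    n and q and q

q and n: 1 tree
n: 1 tree
n and q and q: 2 trees

n and q and q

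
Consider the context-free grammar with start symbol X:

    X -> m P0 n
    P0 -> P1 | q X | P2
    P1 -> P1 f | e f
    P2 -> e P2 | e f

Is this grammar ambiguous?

Ambiguous

Witness: m e f n

Derivation 1: X ⇒ m P0 n ⇒ m P1 n ⇒ m e f n
Derivation 2: X ⇒ m P0 n ⇒ m P2 n ⇒ m e f n

Two distinct leftmost derivations for the same string.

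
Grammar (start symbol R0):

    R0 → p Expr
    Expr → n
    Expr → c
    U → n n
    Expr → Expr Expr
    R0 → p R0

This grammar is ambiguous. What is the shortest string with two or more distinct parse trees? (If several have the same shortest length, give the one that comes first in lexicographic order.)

length 2: no string has ≥2 trees
length 3: no string has ≥2 trees
length 4: p c c c has 2 parse trees

Two derivations of p c c c:
  R0 ⇒ p Expr ⇒ p Expr Expr ⇒ p c Expr ⇒ p c Expr Expr ⇒ p c c Expr ⇒ p c c c
  R0 ⇒ p Expr ⇒ p Expr Expr ⇒ p Expr Expr Expr ⇒ p c Expr Expr ⇒ p c c Expr ⇒ p c c c

p c c c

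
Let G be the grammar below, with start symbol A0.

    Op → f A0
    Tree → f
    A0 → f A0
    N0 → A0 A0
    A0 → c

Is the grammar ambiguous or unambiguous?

Unambiguous

Only A0 is reachable from A0; ignoring the rest: Restricted to the reachable nonterminals, every rule has the form A → t or A → t B, and no two rules for the same A share a first terminal. The grammar encodes a DFA — one run per string.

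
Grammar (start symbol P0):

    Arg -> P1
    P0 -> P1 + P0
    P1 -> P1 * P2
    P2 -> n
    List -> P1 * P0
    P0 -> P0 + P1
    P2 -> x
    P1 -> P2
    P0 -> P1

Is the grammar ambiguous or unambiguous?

Witness: n + n

Derivation 1: P0 ⇒ P1 + P0 ⇒ P2 + P0 ⇒ n + P0 ⇒ n + P1 ⇒ n + P2 ⇒ n + n
Derivation 2: P0 ⇒ P0 + P1 ⇒ P1 + P1 ⇒ P2 + P1 ⇒ n + P1 ⇒ n + P2 ⇒ n + n

Two distinct leftmost derivations for the same string.

Ambiguous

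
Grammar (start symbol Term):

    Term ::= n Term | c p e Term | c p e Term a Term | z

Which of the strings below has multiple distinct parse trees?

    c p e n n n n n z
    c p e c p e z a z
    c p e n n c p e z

c p e c p e z a z

c p e n n n n n z: 1 tree
c p e c p e z a z: 2 trees
c p e n n c p e z: 1 tree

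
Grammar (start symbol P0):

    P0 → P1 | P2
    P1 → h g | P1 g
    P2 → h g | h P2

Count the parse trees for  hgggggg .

Parse trees for hgggggg:
  [P0 [P1 [P1 [P1 [P1 [P1 [P1 h g] g] g] g] g] g]]

1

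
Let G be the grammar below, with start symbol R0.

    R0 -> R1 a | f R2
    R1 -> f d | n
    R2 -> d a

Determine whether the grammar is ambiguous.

Witness: f d a

Derivation 1: R0 ⇒ R1 a ⇒ f d a
Derivation 2: R0 ⇒ f R2 ⇒ f d a

Two distinct leftmost derivations for the same string.

Ambiguous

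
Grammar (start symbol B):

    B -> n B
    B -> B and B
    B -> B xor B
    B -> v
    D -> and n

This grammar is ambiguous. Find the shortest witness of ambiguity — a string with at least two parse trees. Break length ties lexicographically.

n v and v

length 1: no string has ≥2 trees
length 2: no string has ≥2 trees
length 3: no string has ≥2 trees
length 4: n v and v has 2 parse trees

Two derivations of n v and v:
  B ⇒ n B ⇒ n B and B ⇒ n v and B ⇒ n v and v
  B ⇒ B and B ⇒ n B and B ⇒ n v and B ⇒ n v and v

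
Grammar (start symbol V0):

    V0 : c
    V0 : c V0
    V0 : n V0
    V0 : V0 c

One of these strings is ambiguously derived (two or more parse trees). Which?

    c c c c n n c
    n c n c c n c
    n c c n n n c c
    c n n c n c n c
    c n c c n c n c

n c c n n n c c

c c c c n n c: 1 tree
n c n c c n c: 1 tree
n c c n n n c c: 8 trees
c n n c n c n c: 1 tree
c n c c n c n c: 1 tree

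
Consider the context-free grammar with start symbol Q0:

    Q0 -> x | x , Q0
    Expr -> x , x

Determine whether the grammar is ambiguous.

Only Q0 is reachable from Q0; ignoring the rest: Right-recursive list with a separator: after each atom, whether the separator follows determines the rule. One parse per string.

Unambiguous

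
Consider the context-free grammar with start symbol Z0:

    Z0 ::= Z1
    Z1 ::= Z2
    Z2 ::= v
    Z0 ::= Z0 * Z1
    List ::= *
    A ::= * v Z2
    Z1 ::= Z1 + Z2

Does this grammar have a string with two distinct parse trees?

Unambiguous

Only Z0, Z1, Z2 are reachable from Z0; ignoring the rest: Z0 → Z0 * Z1 | Z1  ;  Z1 → Z1 + Z2 | Z2  — a left-associative chain with Z2 at the bottom. Each string factors uniquely by precedence.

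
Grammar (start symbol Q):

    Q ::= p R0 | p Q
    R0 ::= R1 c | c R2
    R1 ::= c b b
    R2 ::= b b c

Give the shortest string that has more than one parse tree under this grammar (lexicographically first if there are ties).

p c b b c

length 5: p c b b c has 2 parse trees

Two derivations of p c b b c:
  Q ⇒ p R0 ⇒ p R1 c ⇒ p c b b c
  Q ⇒ p R0 ⇒ p c R2 ⇒ p c b b c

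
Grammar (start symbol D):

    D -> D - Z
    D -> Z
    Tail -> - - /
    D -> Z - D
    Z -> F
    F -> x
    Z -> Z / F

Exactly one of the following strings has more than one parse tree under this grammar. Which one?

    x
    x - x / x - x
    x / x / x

x: 1 tree
x - x / x - x: 4 trees
x / x / x: 1 tree

x - x / x - x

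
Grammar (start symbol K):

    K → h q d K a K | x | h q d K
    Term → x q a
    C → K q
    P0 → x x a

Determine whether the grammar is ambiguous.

Ambiguous

Witness: h q d h q d x a x

Derivation 1: K ⇒ h q d K a K ⇒ h q d h q d K a K ⇒ h q d h q d x a K ⇒ h q d h q d x a x
Derivation 2: K ⇒ h q d K ⇒ h q d h q d K a K ⇒ h q d h q d x a K ⇒ h q d h q d x a x

Two distinct leftmost derivations for the same string.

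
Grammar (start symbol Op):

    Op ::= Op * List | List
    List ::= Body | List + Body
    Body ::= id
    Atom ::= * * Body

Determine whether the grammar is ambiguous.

Only Op, List, Body are reachable from Op; ignoring the rest: The grammar is stratified — Op handles '*' (left-recursive), List handles '+', Body atoms. Each operator has a fixed associativity and precedence level, so every string has one parse.

Unambiguous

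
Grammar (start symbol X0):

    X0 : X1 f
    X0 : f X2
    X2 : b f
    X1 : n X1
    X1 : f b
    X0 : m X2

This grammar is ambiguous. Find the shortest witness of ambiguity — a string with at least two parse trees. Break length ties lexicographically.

f b f

length 3: f b f has 2 parse trees

Two derivations of f b f:
  X0 ⇒ X1 f ⇒ f b f
  X0 ⇒ f X2 ⇒ f b f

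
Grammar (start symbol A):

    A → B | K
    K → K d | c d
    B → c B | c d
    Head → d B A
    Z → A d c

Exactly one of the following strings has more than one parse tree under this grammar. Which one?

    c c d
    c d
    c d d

c c d: 1 tree
c d: 2 trees
c d d: 1 tree

c d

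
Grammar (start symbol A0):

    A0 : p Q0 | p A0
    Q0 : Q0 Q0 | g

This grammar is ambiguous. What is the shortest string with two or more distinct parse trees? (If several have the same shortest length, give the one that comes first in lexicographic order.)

p g g g

length 2: no string has ≥2 trees
length 3: no string has ≥2 trees
length 4: p g g g has 2 parse trees

Two derivations of p g g g:
  A0 ⇒ p Q0 ⇒ p Q0 Q0 ⇒ p Q0 Q0 Q0 ⇒ p g Q0 Q0 ⇒ p g g Q0 ⇒ p g g g
  A0 ⇒ p Q0 ⇒ p Q0 Q0 ⇒ p g Q0 ⇒ p g Q0 Q0 ⇒ p g g Q0 ⇒ p g g g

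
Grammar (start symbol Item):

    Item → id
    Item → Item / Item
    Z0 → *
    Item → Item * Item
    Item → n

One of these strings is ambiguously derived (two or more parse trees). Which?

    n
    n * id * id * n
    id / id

n: 1 tree
n * id * id * n: 5 trees
id / id: 1 tree

n * id * id * n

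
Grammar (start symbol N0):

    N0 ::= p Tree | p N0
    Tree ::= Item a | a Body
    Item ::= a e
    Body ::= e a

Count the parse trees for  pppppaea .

2

Parse trees for pppppaea:
  [N0 p [N0 p [N0 p [N0 p [N0 p [Tree [Item a e] a]]]]]]
  [N0 p [N0 p [N0 p [N0 p [N0 p [Tree a [Body e a]]]]]]]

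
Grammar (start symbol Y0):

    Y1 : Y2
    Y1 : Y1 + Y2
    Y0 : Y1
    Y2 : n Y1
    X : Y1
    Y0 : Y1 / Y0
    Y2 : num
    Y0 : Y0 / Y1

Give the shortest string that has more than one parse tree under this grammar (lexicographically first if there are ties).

num / num

length 1: no string has ≥2 trees
length 2: no string has ≥2 trees
length 3: num / num has 2 parse trees

Two derivations of num / num:
  Y0 ⇒ Y1 / Y0 ⇒ Y2 / Y0 ⇒ num / Y0 ⇒ num / Y1 ⇒ num / Y2 ⇒ num / num
  Y0 ⇒ Y0 / Y1 ⇒ Y1 / Y1 ⇒ Y2 / Y1 ⇒ num / Y1 ⇒ num / Y2 ⇒ num / num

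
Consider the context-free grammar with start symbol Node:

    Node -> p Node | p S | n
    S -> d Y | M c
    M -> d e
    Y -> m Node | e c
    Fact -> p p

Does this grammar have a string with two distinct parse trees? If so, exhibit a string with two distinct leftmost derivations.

Witness: p d e c

Derivation 1: Node ⇒ p S ⇒ p d Y ⇒ p d e c
Derivation 2: Node ⇒ p S ⇒ p M c ⇒ p d e c

Two distinct leftmost derivations for the same string.

Ambiguous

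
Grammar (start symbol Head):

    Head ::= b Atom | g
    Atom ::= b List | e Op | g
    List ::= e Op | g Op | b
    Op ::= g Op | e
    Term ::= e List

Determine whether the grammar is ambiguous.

(Term is unreachable from Head, so its rules don't affect L(Head).) Each reachable nonterminal has at most one production per leading terminal, and all productions are right-linear; the derivation is determined token-by-token.

Unambiguous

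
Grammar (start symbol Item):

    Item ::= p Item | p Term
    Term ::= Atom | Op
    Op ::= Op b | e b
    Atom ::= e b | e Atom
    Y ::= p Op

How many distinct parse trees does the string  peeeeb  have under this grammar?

Parse trees for peeeeb:
  [Item p [Term [Atom e [Atom e [Atom e [Atom e b]]]]]]

1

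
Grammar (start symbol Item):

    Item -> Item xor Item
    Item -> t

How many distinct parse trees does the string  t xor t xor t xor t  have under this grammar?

5

Parse trees for t xor t xor t xor t:
  [Item [Item t] xor [Item [Item t] xor [Item [Item t] xor [Item t]]]]
  [Item [Item t] xor [Item [Item [Item t] xor [Item t]] xor [Item t]]]
  [Item [Item [Item t] xor [Item t]] xor [Item [Item t] xor [Item t]]]
  [Item [Item [Item t] xor [Item [Item t] xor [Item t]]] xor [Item t]]
  [Item [Item [Item [Item t] xor [Item t]] xor [Item t]] xor [Item t]]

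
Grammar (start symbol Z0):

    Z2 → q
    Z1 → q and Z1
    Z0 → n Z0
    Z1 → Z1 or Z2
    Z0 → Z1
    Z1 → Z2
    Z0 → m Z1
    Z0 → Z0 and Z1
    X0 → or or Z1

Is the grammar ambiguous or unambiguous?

Witness: q and q

Derivation 1: Z0 ⇒ Z1 ⇒ q and Z1 ⇒ q and Z2 ⇒ q and q
Derivation 2: Z0 ⇒ Z0 and Z1 ⇒ Z1 and Z1 ⇒ Z2 and Z1 ⇒ q and Z1 ⇒ q and Z2 ⇒ q and q

Two distinct leftmost derivations for the same string.

Ambiguous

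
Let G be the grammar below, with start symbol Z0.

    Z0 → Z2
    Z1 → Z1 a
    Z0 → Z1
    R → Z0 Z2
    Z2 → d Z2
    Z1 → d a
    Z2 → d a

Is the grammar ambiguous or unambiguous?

Ambiguous

Witness: d a

Derivation 1: Z0 ⇒ Z2 ⇒ d a
Derivation 2: Z0 ⇒ Z1 ⇒ d a

Two distinct leftmost derivations for the same string.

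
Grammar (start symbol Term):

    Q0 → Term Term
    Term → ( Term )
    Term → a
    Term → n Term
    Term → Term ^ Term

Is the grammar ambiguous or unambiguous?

Ambiguous

Witness: n a ^ a

Derivation 1: Term ⇒ n Term ⇒ n Term ^ Term ⇒ n a ^ Term ⇒ n a ^ a
Derivation 2: Term ⇒ Term ^ Term ⇒ n Term ^ Term ⇒ n a ^ Term ⇒ n a ^ a

Two distinct leftmost derivations for the same string.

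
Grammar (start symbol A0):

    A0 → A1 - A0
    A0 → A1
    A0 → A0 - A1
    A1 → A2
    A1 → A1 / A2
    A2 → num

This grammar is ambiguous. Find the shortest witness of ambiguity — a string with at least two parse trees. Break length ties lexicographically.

num - num

length 1: no string has ≥2 trees
length 3: num - num has 2 parse trees

Two derivations of num - num:
  A0 ⇒ A1 - A0 ⇒ A2 - A0 ⇒ num - A0 ⇒ num - A1 ⇒ num - A2 ⇒ num - num
  A0 ⇒ A0 - A1 ⇒ A1 - A1 ⇒ A2 - A1 ⇒ num - A1 ⇒ num - A2 ⇒ num - num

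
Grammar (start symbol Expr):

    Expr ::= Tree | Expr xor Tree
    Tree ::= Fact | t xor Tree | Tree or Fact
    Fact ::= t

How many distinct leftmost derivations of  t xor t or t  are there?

Parse trees for t xor t or t:
  [Expr [Tree t xor [Tree [Tree [Fact t]] or [Fact t]]]]
  [Expr [Tree [Tree t xor [Tree [Fact t]]] or [Fact t]]]
  [Expr [Expr [Tree [Fact t]]] xor [Tree [Tree [Fact t]] or [Fact t]]]

3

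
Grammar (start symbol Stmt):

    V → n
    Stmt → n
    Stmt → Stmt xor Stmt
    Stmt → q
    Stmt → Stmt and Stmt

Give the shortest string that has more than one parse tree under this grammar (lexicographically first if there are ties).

length 1: no string has ≥2 trees
length 3: no string has ≥2 trees
length 5: n and n and n has 2 parse trees

Two derivations of n and n and n:
  Stmt ⇒ Stmt and Stmt ⇒ n and Stmt ⇒ n and Stmt and Stmt ⇒ n and n and Stmt ⇒ n and n and n
  Stmt ⇒ Stmt and Stmt ⇒ Stmt and Stmt and Stmt ⇒ n and Stmt and Stmt ⇒ n and n and Stmt ⇒ n and n and n

n and n and n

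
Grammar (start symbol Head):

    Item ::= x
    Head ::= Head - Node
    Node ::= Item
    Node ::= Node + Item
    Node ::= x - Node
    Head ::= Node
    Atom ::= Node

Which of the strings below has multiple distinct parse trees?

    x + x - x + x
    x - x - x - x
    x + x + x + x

x - x - x - x

x + x - x + x: 1 tree
x - x - x - x: 8 trees
x + x + x + x: 1 tree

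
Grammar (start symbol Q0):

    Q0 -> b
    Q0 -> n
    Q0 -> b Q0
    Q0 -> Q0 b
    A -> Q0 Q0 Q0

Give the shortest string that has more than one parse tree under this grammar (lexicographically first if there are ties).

length 1: no string has ≥2 trees
length 2: b b has 2 parse trees

Two derivations of b b:
  Q0 ⇒ b Q0 ⇒ b b
  Q0 ⇒ Q0 b ⇒ b b

b b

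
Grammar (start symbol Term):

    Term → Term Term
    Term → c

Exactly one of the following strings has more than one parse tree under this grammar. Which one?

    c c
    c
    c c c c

c c: 1 tree
c: 1 tree
c c c c: 5 trees

c c c c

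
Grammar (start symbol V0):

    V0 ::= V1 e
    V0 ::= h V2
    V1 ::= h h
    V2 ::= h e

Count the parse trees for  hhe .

2

Parse trees for hhe:
  [V0 [V1 h h] e]
  [V0 h [V2 h e]]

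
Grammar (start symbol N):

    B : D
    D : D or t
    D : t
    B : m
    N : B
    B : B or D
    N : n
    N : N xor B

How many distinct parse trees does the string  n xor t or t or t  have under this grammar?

4

Parse trees for n xor t or t or t:
  [N [N n] xor [B [D [D [D t] or t] or t]]]
  [N [N n] xor [B [B [D t]] or [D [D t] or t]]]
  [N [N n] xor [B [B [D [D t] or t]] or [D t]]]
  [N [N n] xor [B [B [B [D t]] or [D t]] or [D t]]]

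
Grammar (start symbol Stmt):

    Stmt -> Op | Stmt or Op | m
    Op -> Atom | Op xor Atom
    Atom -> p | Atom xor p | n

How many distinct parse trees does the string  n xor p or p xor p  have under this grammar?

4

Parse trees for n xor p or p xor p:
  [Stmt [Stmt [Op [Atom [Atom n] xor p]]] or [Op [Atom [Atom p] xor p]]]
  [Stmt [Stmt [Op [Atom [Atom n] xor p]]] or [Op [Op [Atom p]] xor [Atom p]]]
  [Stmt [Stmt [Op [Op [Atom n]] xor [Atom p]]] or [Op [Atom [Atom p] xor p]]]
  [Stmt [Stmt [Op [Op [Atom n]] xor [Atom p]]] or [Op [Op [Atom p]] xor [Atom p]]]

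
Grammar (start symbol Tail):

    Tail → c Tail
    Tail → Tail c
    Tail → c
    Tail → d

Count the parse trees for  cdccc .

Parse trees for cdccc:
  [Tail c [Tail [Tail [Tail [Tail d] c] c] c]]
  [Tail [Tail c [Tail [Tail [Tail d] c] c]] c]
  [Tail [Tail [Tail c [Tail [Tail d] c]] c] c]
  [Tail [Tail [Tail [Tail c [Tail d]] c] c] c]

4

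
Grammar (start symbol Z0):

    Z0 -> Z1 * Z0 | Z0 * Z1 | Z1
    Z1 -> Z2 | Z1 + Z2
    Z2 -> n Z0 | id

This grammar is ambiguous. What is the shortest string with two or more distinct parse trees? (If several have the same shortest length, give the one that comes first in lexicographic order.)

id * id

length 1: no string has ≥2 trees
length 2: no string has ≥2 trees
length 3: id * id has 2 parse trees

Two derivations of id * id:
  Z0 ⇒ Z1 * Z0 ⇒ Z2 * Z0 ⇒ id * Z0 ⇒ id * Z1 ⇒ id * Z2 ⇒ id * id
  Z0 ⇒ Z0 * Z1 ⇒ Z1 * Z1 ⇒ Z2 * Z1 ⇒ id * Z1 ⇒ id * Z2 ⇒ id * id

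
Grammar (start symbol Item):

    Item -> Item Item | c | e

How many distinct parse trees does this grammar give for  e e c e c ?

Parse trees for e e c e c (showing first 6 of 14):
  [Item [Item e] [Item [Item e] [Item [Item c] [Item [Item e] [Item c]]]]]
  [Item [Item e] [Item [Item e] [Item [Item [Item c] [Item e]] [Item c]]]]
  [Item [Item e] [Item [Item [Item e] [Item c]] [Item [Item e] [Item c]]]]
  [Item [Item e] [Item [Item [Item e] [Item [Item c] [Item e]]] [Item c]]]
  [Item [Item e] [Item [Item [Item [Item e] [Item c]] [Item e]] [Item c]]]
  [Item [Item [Item e] [Item e]] [Item [Item c] [Item [Item e] [Item c]]]]

14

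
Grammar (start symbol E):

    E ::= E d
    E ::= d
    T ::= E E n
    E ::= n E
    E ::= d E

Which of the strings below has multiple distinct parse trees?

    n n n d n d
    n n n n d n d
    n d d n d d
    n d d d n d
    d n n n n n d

n n n d n d: 1 tree
n n n n d n d: 1 tree
n d d n d d: 6 trees
n d d d n d: 1 tree
d n n n n n d: 1 tree

n d d n d d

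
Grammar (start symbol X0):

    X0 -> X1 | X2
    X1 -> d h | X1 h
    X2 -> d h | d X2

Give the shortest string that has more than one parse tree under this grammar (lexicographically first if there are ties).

length 2: d h has 2 parse trees

Two derivations of d h:
  X0 ⇒ X1 ⇒ d h
  X0 ⇒ X2 ⇒ d h

d h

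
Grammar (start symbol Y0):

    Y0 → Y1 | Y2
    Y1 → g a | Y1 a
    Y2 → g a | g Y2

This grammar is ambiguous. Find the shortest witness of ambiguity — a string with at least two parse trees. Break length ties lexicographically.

g a

length 2: g a has 2 parse trees

Two derivations of g a:
  Y0 ⇒ Y1 ⇒ g a
  Y0 ⇒ Y2 ⇒ g a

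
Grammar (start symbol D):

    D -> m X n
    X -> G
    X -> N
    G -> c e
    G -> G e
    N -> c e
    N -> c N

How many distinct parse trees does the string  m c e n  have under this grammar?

2

Parse trees for m c e n:
  [D m [X [G c e]] n]
  [D m [X [N c e]] n]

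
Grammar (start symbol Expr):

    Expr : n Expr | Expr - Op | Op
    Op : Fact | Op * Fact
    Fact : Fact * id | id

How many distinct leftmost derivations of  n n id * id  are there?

2

Parse trees for n n id * id:
  [Expr n [Expr n [Expr [Op [Fact [Fact id] * id]]]]]
  [Expr n [Expr n [Expr [Op [Op [Fact id]] * [Fact id]]]]]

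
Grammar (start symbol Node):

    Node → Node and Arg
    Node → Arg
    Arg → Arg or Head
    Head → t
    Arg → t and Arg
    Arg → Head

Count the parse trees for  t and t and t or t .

Parse trees for t and t and t or t:
  [Node [Node [Arg [Head t]]] and [Arg [Arg t and [Arg [Head t]]] or [Head t]]]
  [Node [Node [Arg [Head t]]] and [Arg t and [Arg [Arg [Head t]] or [Head t]]]]
  [Node [Node [Node [Arg [Head t]]] and [Arg [Head t]]] and [Arg [Arg [Head t]] or [Head t]]]
  [Node [Node [Arg t and [Arg [Head t]]]] and [Arg [Arg [Head t]] or [Head t]]]
  [Node [Arg [Arg t and [Arg t and [Arg [Head t]]]] or [Head t]]]
  [Node [Arg t and [Arg [Arg t and [Arg [Head t]]] or [Head t]]]]
  [Node [Arg t and [Arg t and [Arg [Arg [Head t]] or [Head t]]]]]

7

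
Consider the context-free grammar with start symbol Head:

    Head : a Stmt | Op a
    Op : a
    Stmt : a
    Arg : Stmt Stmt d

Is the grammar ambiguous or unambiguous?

Ambiguous

Witness: a a

Derivation 1: Head ⇒ a Stmt ⇒ a a
Derivation 2: Head ⇒ Op a ⇒ a a

Two distinct leftmost derivations for the same string.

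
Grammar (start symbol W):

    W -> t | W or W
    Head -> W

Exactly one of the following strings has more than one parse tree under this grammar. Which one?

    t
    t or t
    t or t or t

t: 1 tree
t or t: 1 tree
t or t or t: 2 trees

t or t or t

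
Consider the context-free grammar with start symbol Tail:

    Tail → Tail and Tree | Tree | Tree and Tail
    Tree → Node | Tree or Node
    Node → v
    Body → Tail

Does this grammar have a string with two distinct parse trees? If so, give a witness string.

Witness: v and v

Derivation 1: Tail ⇒ Tail and Tree ⇒ Tree and Tree ⇒ Node and Tree ⇒ v and Tree ⇒ v and Node ⇒ v and v
Derivation 2: Tail ⇒ Tree and Tail ⇒ Node and Tail ⇒ v and Tail ⇒ v and Tree ⇒ v and Node ⇒ v and v

Two distinct leftmost derivations for the same string.

Ambiguous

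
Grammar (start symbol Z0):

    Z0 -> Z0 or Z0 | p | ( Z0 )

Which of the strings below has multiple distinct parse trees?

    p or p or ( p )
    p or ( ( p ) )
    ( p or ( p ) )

p or p or ( p )

p or p or ( p ): 2 trees
p or ( ( p ) ): 1 tree
( p or ( p ) ): 1 tree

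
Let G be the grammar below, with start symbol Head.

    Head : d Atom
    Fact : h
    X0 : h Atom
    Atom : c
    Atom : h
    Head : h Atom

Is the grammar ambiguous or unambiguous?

Unambiguous

Only Head, Atom are reachable from Head; ignoring the rest: Each reachable nonterminal has at most one production per leading terminal, and all productions are right-linear; the derivation is determined token-by-token.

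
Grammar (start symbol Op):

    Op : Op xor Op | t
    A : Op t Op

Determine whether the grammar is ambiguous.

Ambiguous

Witness: t xor t xor t

Derivation 1: Op ⇒ Op xor Op ⇒ Op xor Op xor Op ⇒ t xor Op xor Op ⇒ t xor t xor Op ⇒ t xor t xor t
Derivation 2: Op ⇒ Op xor Op ⇒ t xor Op ⇒ t xor Op xor Op ⇒ t xor t xor Op ⇒ t xor t xor t

Two distinct leftmost derivations for the same string.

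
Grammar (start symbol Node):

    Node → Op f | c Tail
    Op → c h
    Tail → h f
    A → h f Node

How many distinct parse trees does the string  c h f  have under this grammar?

2

Parse trees for c h f:
  [Node [Op c h] f]
  [Node c [Tail h f]]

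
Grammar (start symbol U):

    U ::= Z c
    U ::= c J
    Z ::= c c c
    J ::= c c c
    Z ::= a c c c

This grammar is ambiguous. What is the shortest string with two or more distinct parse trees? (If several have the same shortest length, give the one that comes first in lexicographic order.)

c c c c

length 4: c c c c has 2 parse trees

Two derivations of c c c c:
  U ⇒ Z c ⇒ c c c c
  U ⇒ c J ⇒ c c c c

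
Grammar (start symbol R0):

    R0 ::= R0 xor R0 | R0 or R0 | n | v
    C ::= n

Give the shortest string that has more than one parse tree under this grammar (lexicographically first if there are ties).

length 1: no string has ≥2 trees
length 3: no string has ≥2 trees
length 5: n or n or n has 2 parse trees

Two derivations of n or n or n:
  R0 ⇒ R0 or R0 ⇒ R0 or R0 or R0 ⇒ n or R0 or R0 ⇒ n or n or R0 ⇒ n or n or n
  R0 ⇒ R0 or R0 ⇒ n or R0 ⇒ n or R0 or R0 ⇒ n or n or R0 ⇒ n or n or n

n or n or n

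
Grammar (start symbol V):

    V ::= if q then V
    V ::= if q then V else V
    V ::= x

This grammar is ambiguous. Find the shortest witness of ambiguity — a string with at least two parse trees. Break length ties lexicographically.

if q then if q then x else x

length 1: no string has ≥2 trees
length 4: no string has ≥2 trees
length 6: no string has ≥2 trees
length 7: no string has ≥2 trees
length 9: if q then if q then x else x has 2 parse trees

Two derivations of if q then if q then x else x:
  V ⇒ if q then V ⇒ if q then if q then V else V ⇒ if q then if q then x else V ⇒ if q then if q then x else x
  V ⇒ if q then V else V ⇒ if q then if q then V else V ⇒ if q then if q then x else V ⇒ if q then if q then x else x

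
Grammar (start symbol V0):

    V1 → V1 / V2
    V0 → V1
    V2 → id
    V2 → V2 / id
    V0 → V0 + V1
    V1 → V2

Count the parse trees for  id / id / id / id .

8

Parse trees for id / id / id / id:
  [V0 [V1 [V1 [V2 id]] / [V2 [V2 [V2 id] / id] / id]]]
  [V0 [V1 [V1 [V1 [V2 id]] / [V2 id]] / [V2 [V2 id] / id]]]
  [V0 [V1 [V1 [V2 [V2 id] / id]] / [V2 [V2 id] / id]]]
  [V0 [V1 [V1 [V1 [V2 id]] / [V2 [V2 id] / id]] / [V2 id]]]
  [V0 [V1 [V1 [V1 [V1 [V2 id]] / [V2 id]] / [V2 id]] / [V2 id]]]
  [V0 [V1 [V1 [V1 [V2 [V2 id] / id]] / [V2 id]] / [V2 id]]]
  [V0 [V1 [V1 [V2 [V2 [V2 id] / id] / id]] / [V2 id]]]
  [V0 [V1 [V2 [V2 [V2 [V2 id] / id] / id] / id]]]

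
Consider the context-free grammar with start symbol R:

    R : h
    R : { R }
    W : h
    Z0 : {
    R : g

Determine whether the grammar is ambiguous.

Unambiguous

(Z0, W are unreachable from R, so their rules don't affect L(R).) Each string is a nest of matched brackets around a single atom. An opening bracket forces the recursive rule; an atom forces the base rule.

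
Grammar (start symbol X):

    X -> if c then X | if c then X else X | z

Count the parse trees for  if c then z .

Parse trees for if c then z:
  [X if c then [X z]]

1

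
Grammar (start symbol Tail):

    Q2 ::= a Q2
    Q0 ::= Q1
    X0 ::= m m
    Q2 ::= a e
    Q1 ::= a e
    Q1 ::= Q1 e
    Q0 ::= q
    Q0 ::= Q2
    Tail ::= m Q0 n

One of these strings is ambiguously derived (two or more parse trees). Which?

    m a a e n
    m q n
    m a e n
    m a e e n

m a a e n: 1 tree
m q n: 1 tree
m a e n: 2 trees
m a e e n: 1 tree

m a e n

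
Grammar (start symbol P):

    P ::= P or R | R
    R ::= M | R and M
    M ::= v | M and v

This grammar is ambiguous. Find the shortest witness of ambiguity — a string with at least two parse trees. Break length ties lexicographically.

v and v

length 1: no string has ≥2 trees
length 3: v and v has 2 parse trees

Two derivations of v and v:
  P ⇒ R ⇒ M ⇒ M and v ⇒ v and v
  P ⇒ R ⇒ R and M ⇒ M and M ⇒ v and M ⇒ v and v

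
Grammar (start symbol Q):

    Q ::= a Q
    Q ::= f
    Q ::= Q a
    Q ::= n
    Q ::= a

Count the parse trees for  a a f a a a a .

Parse trees for a a f a a a a (showing first 6 of 15):
  [Q a [Q a [Q [Q [Q [Q [Q f] a] a] a] a]]]
  [Q a [Q [Q a [Q [Q [Q [Q f] a] a] a]] a]]
  [Q a [Q [Q [Q a [Q [Q [Q f] a] a]] a] a]]
  [Q a [Q [Q [Q [Q a [Q [Q f] a]] a] a] a]]
  [Q a [Q [Q [Q [Q [Q a [Q f]] a] a] a] a]]
  [Q [Q a [Q a [Q [Q [Q [Q f] a] a] a]]] a]

15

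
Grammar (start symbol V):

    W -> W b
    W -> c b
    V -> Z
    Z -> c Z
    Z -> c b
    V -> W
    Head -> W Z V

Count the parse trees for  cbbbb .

Parse trees for cbbbb:
  [V [W [W [W [W c b] b] b] b]]

1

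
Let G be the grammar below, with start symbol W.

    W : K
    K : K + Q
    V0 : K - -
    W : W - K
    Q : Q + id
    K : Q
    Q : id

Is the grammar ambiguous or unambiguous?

Witness: id + id

Derivation 1: W ⇒ K ⇒ K + Q ⇒ Q + Q ⇒ id + Q ⇒ id + id
Derivation 2: W ⇒ K ⇒ Q ⇒ Q + id ⇒ id + id

Two distinct leftmost derivations for the same string.

Ambiguous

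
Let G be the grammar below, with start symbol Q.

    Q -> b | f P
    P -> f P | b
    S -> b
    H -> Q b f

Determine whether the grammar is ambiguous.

Only Q, P are reachable from Q; ignoring the rest: Each reachable nonterminal has at most one production per leading terminal, and all productions are right-linear; the derivation is determined token-by-token.

Unambiguous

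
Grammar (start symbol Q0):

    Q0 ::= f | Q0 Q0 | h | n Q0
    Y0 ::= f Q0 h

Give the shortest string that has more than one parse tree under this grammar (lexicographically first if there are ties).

length 1: no string has ≥2 trees
length 2: no string has ≥2 trees
length 3: f f f has 2 parse trees

Two derivations of f f f:
  Q0 ⇒ Q0 Q0 ⇒ f Q0 ⇒ f Q0 Q0 ⇒ f f Q0 ⇒ f f f
  Q0 ⇒ Q0 Q0 ⇒ Q0 Q0 Q0 ⇒ f Q0 Q0 ⇒ f f Q0 ⇒ f f f

f f f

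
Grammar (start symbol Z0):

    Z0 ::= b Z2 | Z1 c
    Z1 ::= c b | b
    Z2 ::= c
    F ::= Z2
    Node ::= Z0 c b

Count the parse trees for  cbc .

Parse trees for cbc:
  [Z0 [Z1 c b] c]

1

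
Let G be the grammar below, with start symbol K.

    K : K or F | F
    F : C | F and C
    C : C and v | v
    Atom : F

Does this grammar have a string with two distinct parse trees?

Witness: v and v

Derivation 1: K ⇒ F ⇒ C ⇒ C and v ⇒ v and v
Derivation 2: K ⇒ F ⇒ F and C ⇒ C and C ⇒ v and C ⇒ v and v

Two distinct leftmost derivations for the same string.

Ambiguous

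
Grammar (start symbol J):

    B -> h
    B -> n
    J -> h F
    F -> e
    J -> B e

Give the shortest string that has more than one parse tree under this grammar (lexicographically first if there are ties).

h e

length 2: h e has 2 parse trees

Two derivations of h e:
  J ⇒ h F ⇒ h e
  J ⇒ B e ⇒ h e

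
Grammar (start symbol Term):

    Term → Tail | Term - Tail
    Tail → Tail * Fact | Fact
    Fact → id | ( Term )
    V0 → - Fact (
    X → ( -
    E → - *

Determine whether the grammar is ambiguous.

Only Term, Tail, Fact are reachable from Term; ignoring the rest: The grammar is stratified — Term handles '-' (left-recursive), Tail handles '*', Fact atoms. Each operator has a fixed associativity and precedence level, so every string has one parse.

Unambiguous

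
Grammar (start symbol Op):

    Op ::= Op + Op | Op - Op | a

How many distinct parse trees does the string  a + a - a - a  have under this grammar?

5

Parse trees for a + a - a - a:
  [Op [Op a] + [Op [Op a] - [Op [Op a] - [Op a]]]]
  [Op [Op a] + [Op [Op [Op a] - [Op a]] - [Op a]]]
  [Op [Op [Op a] + [Op a]] - [Op [Op a] - [Op a]]]
  [Op [Op [Op a] + [Op [Op a] - [Op a]]] - [Op a]]
  [Op [Op [Op [Op a] + [Op a]] - [Op a]] - [Op a]]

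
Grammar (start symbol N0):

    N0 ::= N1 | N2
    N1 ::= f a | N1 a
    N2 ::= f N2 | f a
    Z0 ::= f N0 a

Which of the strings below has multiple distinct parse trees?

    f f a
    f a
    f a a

f f a: 1 tree
f a: 2 trees
f a a: 1 tree

f a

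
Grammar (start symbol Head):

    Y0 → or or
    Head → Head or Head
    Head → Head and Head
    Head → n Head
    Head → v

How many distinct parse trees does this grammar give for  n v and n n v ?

2

Parse trees for n v and n n v:
  [Head [Head n [Head v]] and [Head n [Head n [Head v]]]]
  [Head n [Head [Head v] and [Head n [Head n [Head v]]]]]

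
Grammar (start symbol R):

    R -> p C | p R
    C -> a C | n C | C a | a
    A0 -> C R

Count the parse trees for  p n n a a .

Parse trees for p n n a a:
  [R p [C n [C n [C a [C a]]]]]
  [R p [C n [C n [C [C a] a]]]]
  [R p [C n [C [C n [C a]] a]]]
  [R p [C [C n [C n [C a]]] a]]

4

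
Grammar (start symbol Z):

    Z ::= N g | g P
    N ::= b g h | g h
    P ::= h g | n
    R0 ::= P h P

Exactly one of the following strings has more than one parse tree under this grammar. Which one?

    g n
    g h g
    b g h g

g n: 1 tree
g h g: 2 trees
b g h g: 1 tree

g h g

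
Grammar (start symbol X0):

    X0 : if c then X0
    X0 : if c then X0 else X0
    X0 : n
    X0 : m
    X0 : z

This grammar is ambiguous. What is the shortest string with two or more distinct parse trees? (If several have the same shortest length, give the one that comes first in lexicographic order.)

length 1: no string has ≥2 trees
length 4: no string has ≥2 trees
length 6: no string has ≥2 trees
length 7: no string has ≥2 trees
length 9: if c then if c then m else m has 2 parse trees

Two derivations of if c then if c then m else m:
  X0 ⇒ if c then X0 ⇒ if c then if c then X0 else X0 ⇒ if c then if c then m else X0 ⇒ if c then if c then m else m
  X0 ⇒ if c then X0 else X0 ⇒ if c then if c then X0 else X0 ⇒ if c then if c then m else X0 ⇒ if c then if c then m else m

if c then if c then m else m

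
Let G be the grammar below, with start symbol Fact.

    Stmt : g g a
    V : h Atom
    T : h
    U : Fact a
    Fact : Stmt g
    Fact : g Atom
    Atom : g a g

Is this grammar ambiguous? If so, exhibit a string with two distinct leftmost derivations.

Ambiguous

Witness: g g a g

Derivation 1: Fact ⇒ Stmt g ⇒ g g a g
Derivation 2: Fact ⇒ g Atom ⇒ g g a g

Two distinct leftmost derivations for the same string.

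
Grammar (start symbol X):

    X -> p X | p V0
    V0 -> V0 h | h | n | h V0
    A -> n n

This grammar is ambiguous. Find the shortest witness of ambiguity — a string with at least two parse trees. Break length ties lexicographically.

p h h

length 2: no string has ≥2 trees
length 3: p h h has 2 parse trees

Two derivations of p h h:
  X ⇒ p V0 ⇒ p V0 h ⇒ p h h
  X ⇒ p V0 ⇒ p h V0 ⇒ p h h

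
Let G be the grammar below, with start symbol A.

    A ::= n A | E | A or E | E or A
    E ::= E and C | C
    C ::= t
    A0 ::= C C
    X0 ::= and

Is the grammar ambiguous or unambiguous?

Witness: t or t

Derivation 1: A ⇒ A or E ⇒ E or E ⇒ C or E ⇒ t or E ⇒ t or C ⇒ t or t
Derivation 2: A ⇒ E or A ⇒ C or A ⇒ t or A ⇒ t or E ⇒ t or C ⇒ t or t

Two distinct leftmost derivations for the same string.

Ambiguous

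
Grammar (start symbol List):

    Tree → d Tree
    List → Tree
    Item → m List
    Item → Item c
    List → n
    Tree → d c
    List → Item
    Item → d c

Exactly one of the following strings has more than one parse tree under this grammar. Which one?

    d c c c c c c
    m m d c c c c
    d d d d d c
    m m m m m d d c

m m d c c c c

d c c c c c c: 1 tree
m m d c c c c: 14 trees
d d d d d c: 1 tree
m m m m m d d c: 1 tree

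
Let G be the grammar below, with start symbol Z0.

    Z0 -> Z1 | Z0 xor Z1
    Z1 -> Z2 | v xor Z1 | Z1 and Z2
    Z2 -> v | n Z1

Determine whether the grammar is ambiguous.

Ambiguous

Witness: v xor v

Derivation 1: Z0 ⇒ Z1 ⇒ v xor Z1 ⇒ v xor Z2 ⇒ v xor v
Derivation 2: Z0 ⇒ Z0 xor Z1 ⇒ Z1 xor Z1 ⇒ Z2 xor Z1 ⇒ v xor Z1 ⇒ v xor Z2 ⇒ v xor v

Two distinct leftmost derivations for the same string.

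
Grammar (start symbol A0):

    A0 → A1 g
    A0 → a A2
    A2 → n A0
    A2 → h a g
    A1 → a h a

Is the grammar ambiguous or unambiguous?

Witness: a h a g

Derivation 1: A0 ⇒ A1 g ⇒ a h a g
Derivation 2: A0 ⇒ a A2 ⇒ a h a g

Two distinct leftmost derivations for the same string.

Ambiguous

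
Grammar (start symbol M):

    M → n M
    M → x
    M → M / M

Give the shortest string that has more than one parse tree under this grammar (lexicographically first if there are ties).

length 1: no string has ≥2 trees
length 2: no string has ≥2 trees
length 3: no string has ≥2 trees
length 4: n x / x has 2 parse trees

Two derivations of n x / x:
  M ⇒ n M ⇒ n M / M ⇒ n x / M ⇒ n x / x
  M ⇒ M / M ⇒ n M / M ⇒ n x / M ⇒ n x / x

n x / x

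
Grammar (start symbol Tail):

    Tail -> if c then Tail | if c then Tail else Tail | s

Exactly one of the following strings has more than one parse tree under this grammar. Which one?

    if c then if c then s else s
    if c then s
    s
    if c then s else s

if c then if c then s else s: 2 trees
if c then s: 1 tree
s: 1 tree
if c then s else s: 1 tree

if c then if c then s else s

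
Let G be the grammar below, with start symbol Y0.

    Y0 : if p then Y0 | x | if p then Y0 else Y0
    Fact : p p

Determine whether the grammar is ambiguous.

Witness: if p then if p then x else x

Derivation 1: Y0 ⇒ if p then Y0 ⇒ if p then if p then Y0 else Y0 ⇒ if p then if p then x else Y0 ⇒ if p then if p then x else x
Derivation 2: Y0 ⇒ if p then Y0 else Y0 ⇒ if p then if p then Y0 else Y0 ⇒ if p then if p then x else Y0 ⇒ if p then if p then x else x

Two distinct leftmost derivations for the same string.

Ambiguous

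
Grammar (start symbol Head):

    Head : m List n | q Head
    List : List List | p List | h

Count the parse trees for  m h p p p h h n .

5

Parse trees for m h p p p h h n:
  [Head m [List [List h] [List [List p [List p [List p [List h]]]] [List h]]] n]
  [Head m [List [List h] [List p [List [List p [List p [List h]]] [List h]]]] n]
  [Head m [List [List h] [List p [List p [List [List p [List h]] [List h]]]]] n]
  [Head m [List [List h] [List p [List p [List p [List [List h] [List h]]]]]] n]
  [Head m [List [List [List h] [List p [List p [List p [List h]]]]] [List h]] n]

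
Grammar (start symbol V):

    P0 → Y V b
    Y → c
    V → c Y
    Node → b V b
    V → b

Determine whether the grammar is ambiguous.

Unambiguous

Only V, Y are reachable from V; ignoring the rest: Restricted to the reachable nonterminals, every rule has the form A → t or A → t B, and no two rules for the same A share a first terminal. The grammar encodes a DFA — one run per string.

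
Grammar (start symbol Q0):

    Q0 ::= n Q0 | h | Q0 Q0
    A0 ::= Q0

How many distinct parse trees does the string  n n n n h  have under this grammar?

1

Parse trees for n n n n h:
  [Q0 n [Q0 n [Q0 n [Q0 n [Q0 h]]]]]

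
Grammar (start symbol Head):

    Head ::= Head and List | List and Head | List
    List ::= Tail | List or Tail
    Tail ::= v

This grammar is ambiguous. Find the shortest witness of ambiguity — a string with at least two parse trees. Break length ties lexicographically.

v and v

length 1: no string has ≥2 trees
length 3: v and v has 2 parse trees

Two derivations of v and v:
  Head ⇒ Head and List ⇒ List and List ⇒ Tail and List ⇒ v and List ⇒ v and Tail ⇒ v and v
  Head ⇒ List and Head ⇒ Tail and Head ⇒ v and Head ⇒ v and List ⇒ v and Tail ⇒ v and v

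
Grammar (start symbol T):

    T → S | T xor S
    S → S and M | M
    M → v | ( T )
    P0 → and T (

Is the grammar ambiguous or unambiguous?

Unambiguous

Only T, S, M are reachable from T; ignoring the rest: This is a standard precedence ladder (T over S over M), with each level left-recursive on its own operator ('xor' at T, 'and' at S). That structure is LR(1), hence unambiguous.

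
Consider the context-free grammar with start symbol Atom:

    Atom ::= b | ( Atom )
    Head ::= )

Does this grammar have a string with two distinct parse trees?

Unambiguous

Only Atom is reachable from Atom; ignoring the rest: L(Atom) is { openⁿ atom closeⁿ : n ≥ 0 }. The bracket depth fixes n, and the derivation is forced at every step.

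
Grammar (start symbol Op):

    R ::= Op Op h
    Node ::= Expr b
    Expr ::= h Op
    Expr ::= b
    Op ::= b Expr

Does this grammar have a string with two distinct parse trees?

Only Op, Expr are reachable from Op; ignoring the rest: The reachable rules are right-linear with at most one rule per (nonterminal, next-terminal) pair. Each input token forces the next rule, so parsing is deterministic.

Unambiguous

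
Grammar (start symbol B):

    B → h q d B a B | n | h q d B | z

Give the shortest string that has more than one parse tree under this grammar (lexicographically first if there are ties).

h q d h q d n a n

length 1: no string has ≥2 trees
length 4: no string has ≥2 trees
length 6: no string has ≥2 trees
length 7: no string has ≥2 trees
length 9: h q d h q d n a n has 2 parse trees

Two derivations of h q d h q d n a n:
  B ⇒ h q d B a B ⇒ h q d h q d B a B ⇒ h q d h q d n a B ⇒ h q d h q d n a n
  B ⇒ h q d B ⇒ h q d h q d B a B ⇒ h q d h q d n a B ⇒ h q d h q d n a n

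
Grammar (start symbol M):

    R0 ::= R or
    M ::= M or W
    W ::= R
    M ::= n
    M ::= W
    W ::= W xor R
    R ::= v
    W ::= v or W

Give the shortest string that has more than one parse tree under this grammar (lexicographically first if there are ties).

length 1: no string has ≥2 trees
length 3: v or v has 2 parse trees

Two derivations of v or v:
  M ⇒ M or W ⇒ W or W ⇒ R or W ⇒ v or W ⇒ v or R ⇒ v or v
  M ⇒ W ⇒ v or W ⇒ v or R ⇒ v or v

v or v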